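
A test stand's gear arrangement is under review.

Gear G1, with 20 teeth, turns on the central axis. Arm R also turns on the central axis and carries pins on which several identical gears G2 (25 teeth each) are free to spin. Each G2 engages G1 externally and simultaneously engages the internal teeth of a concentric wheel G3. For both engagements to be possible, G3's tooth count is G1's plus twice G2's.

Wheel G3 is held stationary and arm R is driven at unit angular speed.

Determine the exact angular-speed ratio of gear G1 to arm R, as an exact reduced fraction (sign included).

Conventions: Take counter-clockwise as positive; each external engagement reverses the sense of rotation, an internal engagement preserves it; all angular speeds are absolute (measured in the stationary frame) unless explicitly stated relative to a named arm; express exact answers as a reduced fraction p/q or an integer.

recognized (axles ride arm R): planetary set, 20/25/70 teeth
ring teeth: 20 + 2·25 = 70
20(ω_sun−ω_arm) = −70(ω_ring−ω_arm),  ω_ring = 0, ω_arm = 1
ω_sun = 1 − (70/20)(0−1) = 9/2
ω_out/ω_in = 9/2

9/2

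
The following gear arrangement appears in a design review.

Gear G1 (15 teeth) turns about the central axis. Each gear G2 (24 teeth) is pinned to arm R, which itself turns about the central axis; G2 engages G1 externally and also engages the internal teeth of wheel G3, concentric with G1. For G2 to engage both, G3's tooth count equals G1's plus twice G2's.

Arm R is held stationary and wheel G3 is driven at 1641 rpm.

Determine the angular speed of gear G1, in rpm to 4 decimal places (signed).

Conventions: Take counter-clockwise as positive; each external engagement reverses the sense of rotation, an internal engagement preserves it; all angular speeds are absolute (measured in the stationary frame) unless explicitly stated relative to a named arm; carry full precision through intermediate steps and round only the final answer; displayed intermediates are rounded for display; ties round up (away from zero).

-6892.2000 rpm

class = planetary set [G3 = 15+2·24 = 63; Willis about the carrier]
normalise by the input: solve with ω_ring = 1, then scale by 1641 rpm
ring teeth: 15 + 2·24 = 63
15(ω_sun−ω_arm) = −63(ω_ring−ω_arm),  ω_arm = 0, ω_ring = 1
ω_sun = 0 − (63/15)(1−0) = -21/5
scale: ω_sun = -21/5 × 1641 rpm = -6892.2000 rpm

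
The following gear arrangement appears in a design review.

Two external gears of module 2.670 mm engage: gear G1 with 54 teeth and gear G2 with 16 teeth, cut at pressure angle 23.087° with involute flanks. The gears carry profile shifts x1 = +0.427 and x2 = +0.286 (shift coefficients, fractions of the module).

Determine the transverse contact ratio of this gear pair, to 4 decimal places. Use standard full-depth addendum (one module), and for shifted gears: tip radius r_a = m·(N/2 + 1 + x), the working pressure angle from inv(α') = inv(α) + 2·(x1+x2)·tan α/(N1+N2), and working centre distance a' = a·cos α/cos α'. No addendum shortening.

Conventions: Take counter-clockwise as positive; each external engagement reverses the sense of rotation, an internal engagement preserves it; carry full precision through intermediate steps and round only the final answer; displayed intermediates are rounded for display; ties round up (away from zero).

recognized (one external pair, fixed centres): single-mesh tooth geometry, m = 2.670, N1 = 54, N2 = 16
base radii: r_b1 = 66.316347, r_b2 = 19.649288
tip radii: r_a1 = 75.900090, r_a2 = 24.793620
inv(α') = inv(23.087°) + 2·(+0.427+0.286)·tan α/(54+16) = 0.03200752  ⇒  α' = 25.52288°
a' = a·cos α / cos α' = 93.4500·cos 23.087°/cos 25.52288° = 95.261935
action lengths: √(r_a1²−r_b1²) = 36.918366, √(r_a2²−r_b2²) = 15.120485
base pitch p_b = π·m·cos α = 7.716257
CR = (36.918366 + 15.120485 − 95.261935·sin 25.52288°)/7.716257 = 1.424680
contact ratio ≈ 1.4247

1.4247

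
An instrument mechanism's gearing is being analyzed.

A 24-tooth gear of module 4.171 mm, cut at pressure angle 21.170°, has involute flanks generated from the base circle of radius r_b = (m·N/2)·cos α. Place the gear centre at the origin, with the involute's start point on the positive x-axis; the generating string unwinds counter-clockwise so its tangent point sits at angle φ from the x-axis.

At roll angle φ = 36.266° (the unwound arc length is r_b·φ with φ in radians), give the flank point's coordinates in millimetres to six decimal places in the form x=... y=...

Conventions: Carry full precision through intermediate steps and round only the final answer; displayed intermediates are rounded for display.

single-mesh involute tooth geometry (24T wheel at module 4.171)
pitch radius r_p = m·N/2 = 4.171·24/2 = 50.052000
base radius r_b = r_p·cos α = 50.052000·cos 21.170° = 46.674142
roll angle φ = 36.266° = 0.63296111 rad
x = r_b·(cos φ + φ·sin φ) = 55.108065
y = r_b·(sin φ − φ·cos φ) = 3.789534

x=55.108065 y=3.789534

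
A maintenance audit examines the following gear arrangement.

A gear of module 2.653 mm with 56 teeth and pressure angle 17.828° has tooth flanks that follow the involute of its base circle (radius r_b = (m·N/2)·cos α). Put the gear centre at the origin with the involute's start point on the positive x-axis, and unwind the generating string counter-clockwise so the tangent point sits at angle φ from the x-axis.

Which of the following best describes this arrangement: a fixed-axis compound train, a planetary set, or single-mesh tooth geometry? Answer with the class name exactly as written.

single-mesh tooth geometry

topology: single-mesh involute geometry — m = 2.653, N = 56
classification: single-mesh tooth geometry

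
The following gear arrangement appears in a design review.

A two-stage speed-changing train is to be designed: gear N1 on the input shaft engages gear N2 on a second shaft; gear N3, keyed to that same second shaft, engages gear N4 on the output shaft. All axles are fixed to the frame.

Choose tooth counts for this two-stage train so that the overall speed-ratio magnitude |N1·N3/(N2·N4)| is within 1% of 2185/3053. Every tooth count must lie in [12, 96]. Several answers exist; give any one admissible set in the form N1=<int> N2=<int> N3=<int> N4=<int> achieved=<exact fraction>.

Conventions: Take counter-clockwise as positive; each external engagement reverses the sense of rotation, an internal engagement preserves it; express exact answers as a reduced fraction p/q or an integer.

class = fixed-axis compound train [2-stage, 2185/3053 wanted]
target = 2185/3053 in lowest terms: an exact hit needs N1·N3 = k·2185 and N2·N4 = k·3053 for one integer k, every count in [12, 96]; additionally prefer no 1:1 stage (N1 ≠ N2, N3 ≠ N4)
k = 1: N1·N3 = 2185 = 23·95, N2·N4 = 3053 = 43·71
achieved = 23·95/(43·71) = 2185/3053; |achieved − target| = 0 ≤ 437/61060 ✓

N1=23 N2=43 N3=95 N4=71 achieved=2185/3053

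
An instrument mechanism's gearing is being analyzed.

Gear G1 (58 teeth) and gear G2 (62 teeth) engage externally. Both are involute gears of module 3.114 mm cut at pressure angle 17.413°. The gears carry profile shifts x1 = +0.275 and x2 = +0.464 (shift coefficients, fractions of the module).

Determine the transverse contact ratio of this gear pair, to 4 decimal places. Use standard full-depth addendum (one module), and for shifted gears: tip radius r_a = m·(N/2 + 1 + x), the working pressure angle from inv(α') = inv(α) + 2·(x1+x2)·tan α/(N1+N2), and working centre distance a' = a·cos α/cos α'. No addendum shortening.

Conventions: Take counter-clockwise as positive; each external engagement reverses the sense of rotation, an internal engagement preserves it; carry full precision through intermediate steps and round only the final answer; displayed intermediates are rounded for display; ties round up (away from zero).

1.8321

recognized (one external pair, fixed centres): single-mesh tooth geometry, m = 3.114, N1 = 58, N2 = 62
base radii: r_b1 = 86.167498, r_b2 = 92.110084
tip radii: r_a1 = 94.276350, r_a2 = 101.092896
inv(α') = inv(17.413°) + 2·(+0.275+0.464)·tan α/(58+62) = 0.01357889  ⇒  α' = 19.40793°
a' = a·cos α / cos α' = 186.8400·cos 17.413°/cos 19.40793° = 189.018228
action lengths: √(r_a1²−r_b1²) = 38.251700, √(r_a2²−r_b2²) = 41.659406
base pitch p_b = π·m·cos α = 9.334592
CR = (38.251700 + 41.659406 − 189.018228·sin 19.40793°)/9.334592 = 1.832101
contact ratio ≈ 1.8321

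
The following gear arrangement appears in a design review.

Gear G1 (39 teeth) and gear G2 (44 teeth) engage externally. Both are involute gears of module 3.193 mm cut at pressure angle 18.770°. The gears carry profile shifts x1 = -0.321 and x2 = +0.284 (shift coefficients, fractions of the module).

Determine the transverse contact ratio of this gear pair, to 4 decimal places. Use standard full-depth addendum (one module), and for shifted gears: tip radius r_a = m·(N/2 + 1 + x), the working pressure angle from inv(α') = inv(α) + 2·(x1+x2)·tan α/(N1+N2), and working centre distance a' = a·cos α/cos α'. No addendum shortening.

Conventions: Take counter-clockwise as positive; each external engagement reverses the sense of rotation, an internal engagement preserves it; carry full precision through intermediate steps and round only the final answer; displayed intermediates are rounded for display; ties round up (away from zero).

1.7852

class = single-mesh tooth geometry [involute pair 39T × 44T, m = 3.193]
base radii: r_b1 = 58.952194, r_b2 = 66.510168
tip radii: r_a1 = 64.431547, r_a2 = 74.345812
inv(α') = inv(18.770°) + 2·(-0.321+0.284)·tan α/(39+44) = 0.01194230  ⇒  α' = 18.61837°
a' = a·cos α / cos α' = 132.5095·cos 18.770°/cos 18.61837° = 132.390898
action lengths: √(r_a1²−r_b1²) = 26.001212, √(r_a2²−r_b2²) = 33.221940
base pitch p_b = π·m·cos α = 9.497630
CR = (26.001212 + 33.221940 − 132.390898·sin 18.61837°)/9.497630 = 1.785246
contact ratio ≈ 1.7852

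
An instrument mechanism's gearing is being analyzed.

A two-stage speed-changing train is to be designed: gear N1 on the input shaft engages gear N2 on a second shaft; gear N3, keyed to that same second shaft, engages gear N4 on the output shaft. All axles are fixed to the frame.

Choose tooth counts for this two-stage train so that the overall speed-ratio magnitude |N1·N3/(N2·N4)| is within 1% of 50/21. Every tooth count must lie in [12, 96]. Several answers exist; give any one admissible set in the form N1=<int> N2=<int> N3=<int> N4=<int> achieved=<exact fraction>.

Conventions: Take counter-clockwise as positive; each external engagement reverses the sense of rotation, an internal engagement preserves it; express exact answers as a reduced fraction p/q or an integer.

2-stage fixed-axis compound train for ratio 50/21
target = 50/21 in lowest terms: an exact hit needs N1·N3 = k·50 and N2·N4 = k·21 for one integer k, every count in [12, 96]; additionally prefer no 1:1 stage (N1 ≠ N2, N3 ≠ N4)
k = 1…7: no 1:1-free in-range split of k·50 and k·21 into factor pairs; take k = 8
k = 8: N1·N3 = 400 = 16·25, N2·N4 = 168 = 12·14
achieved = 16·25/(12·14) = 50/21; |achieved − target| = 0 ≤ 1/42 ✓

N1=16 N2=12 N3=25 N4=14 achieved=50/21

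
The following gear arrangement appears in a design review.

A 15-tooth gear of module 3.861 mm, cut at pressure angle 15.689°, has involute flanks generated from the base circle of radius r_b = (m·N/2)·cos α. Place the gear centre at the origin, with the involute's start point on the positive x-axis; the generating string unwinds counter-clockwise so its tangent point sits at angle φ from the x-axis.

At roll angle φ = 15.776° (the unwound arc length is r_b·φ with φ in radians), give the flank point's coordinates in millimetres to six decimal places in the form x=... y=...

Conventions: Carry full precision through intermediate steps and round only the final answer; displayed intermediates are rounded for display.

single-mesh involute tooth geometry (15T wheel at module 3.861)
pitch radius r_p = m·N/2 = 3.861·15/2 = 28.957500
base radius r_b = r_p·cos α = 28.957500·cos 15.689° = 27.878650
roll angle φ = 15.776° = 0.27534314 rad
x = r_b·(cos φ + φ·sin φ) = 28.915498
y = r_b·(sin φ − φ·cos φ) = 0.192521

x=28.915498 y=0.192521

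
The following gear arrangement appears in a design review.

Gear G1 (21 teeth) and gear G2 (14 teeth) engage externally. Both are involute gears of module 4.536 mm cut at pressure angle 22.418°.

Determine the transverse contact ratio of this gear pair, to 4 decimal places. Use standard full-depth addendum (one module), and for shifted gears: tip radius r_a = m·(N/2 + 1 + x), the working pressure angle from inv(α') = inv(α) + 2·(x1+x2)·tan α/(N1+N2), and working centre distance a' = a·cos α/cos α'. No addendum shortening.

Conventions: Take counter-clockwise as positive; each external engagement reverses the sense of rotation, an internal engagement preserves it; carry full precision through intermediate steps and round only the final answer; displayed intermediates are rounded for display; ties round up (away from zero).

1.4452

recognized (one external pair, fixed centres): single-mesh tooth geometry, m = 4.536, N1 = 21, N2 = 14
base radii: r_b1 = 44.028574, r_b2 = 29.352383
tip radii: r_a1 = 52.164000, r_a2 = 36.288000
no profile shift: α' = α, a' = a
action lengths: √(r_a1²−r_b1²) = 27.974408, √(r_a2²−r_b2²) = 21.336742
base pitch p_b = π·m·cos α = 13.173319
CR = (27.974408 + 21.336742 − 79.380000·sin 22.41800°)/13.173319 = 1.445249
contact ratio ≈ 1.4452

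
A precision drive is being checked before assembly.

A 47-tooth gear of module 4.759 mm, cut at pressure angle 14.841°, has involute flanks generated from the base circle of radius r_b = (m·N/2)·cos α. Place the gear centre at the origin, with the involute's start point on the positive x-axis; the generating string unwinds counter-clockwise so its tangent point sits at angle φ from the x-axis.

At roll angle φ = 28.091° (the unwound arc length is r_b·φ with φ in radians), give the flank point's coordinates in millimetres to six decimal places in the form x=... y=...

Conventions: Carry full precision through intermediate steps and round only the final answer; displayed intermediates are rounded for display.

topology: single-mesh involute geometry — m = 4.759, N = 47
pitch radius r_p = m·N/2 = 4.759·47/2 = 111.836500
base radius r_b = r_p·cos α = 111.836500·cos 14.841° = 108.105673
roll angle φ = 28.091° = 0.49028044 rad
x = r_b·(cos φ + φ·sin φ) = 120.328189
y = r_b·(sin φ − φ·cos φ) = 4.145582

x=120.328189 y=4.145582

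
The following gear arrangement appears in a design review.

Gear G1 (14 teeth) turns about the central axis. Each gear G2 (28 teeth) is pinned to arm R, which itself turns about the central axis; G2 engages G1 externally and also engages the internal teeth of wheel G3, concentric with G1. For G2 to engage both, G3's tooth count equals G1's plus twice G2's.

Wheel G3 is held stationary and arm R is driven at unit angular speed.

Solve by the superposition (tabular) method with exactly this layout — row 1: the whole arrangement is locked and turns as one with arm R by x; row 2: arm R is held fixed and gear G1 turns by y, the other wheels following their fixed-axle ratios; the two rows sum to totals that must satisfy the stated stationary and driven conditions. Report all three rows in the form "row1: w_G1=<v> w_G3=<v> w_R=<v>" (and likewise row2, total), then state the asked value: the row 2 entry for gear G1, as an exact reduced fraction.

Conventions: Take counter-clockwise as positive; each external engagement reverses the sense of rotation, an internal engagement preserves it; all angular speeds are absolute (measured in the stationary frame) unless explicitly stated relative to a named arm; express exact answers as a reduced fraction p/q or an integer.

row1: w_G1=1 w_G3=1 w_R=1
row2: w_G1=5 w_G3=-1 w_R=0
total: w_G1=6 w_G3=0 w_R=1
asked value: 5

recognized (axles ride arm R): planetary set, 14/28/70 teeth
row 1 — lock + rotate with arm: ω_sun = ω_ring = ω_arm = x
row 2 (arm held, sun turns y): ω_ring = −(14/70)·y, ω_arm = 0
boundary: total ω_ring = x − (14/70)·y = 0 and total ω_arm = x = 1  ⇒  y = 5, x = 1
row 2 ring = −(14/70)·5 = -1
totals (row 1 + row 2): sun 1 + 5 = 6, ring 1 + (-1) = 0, arm 1 + 0 = 1
asked cell (row2, sun) = 5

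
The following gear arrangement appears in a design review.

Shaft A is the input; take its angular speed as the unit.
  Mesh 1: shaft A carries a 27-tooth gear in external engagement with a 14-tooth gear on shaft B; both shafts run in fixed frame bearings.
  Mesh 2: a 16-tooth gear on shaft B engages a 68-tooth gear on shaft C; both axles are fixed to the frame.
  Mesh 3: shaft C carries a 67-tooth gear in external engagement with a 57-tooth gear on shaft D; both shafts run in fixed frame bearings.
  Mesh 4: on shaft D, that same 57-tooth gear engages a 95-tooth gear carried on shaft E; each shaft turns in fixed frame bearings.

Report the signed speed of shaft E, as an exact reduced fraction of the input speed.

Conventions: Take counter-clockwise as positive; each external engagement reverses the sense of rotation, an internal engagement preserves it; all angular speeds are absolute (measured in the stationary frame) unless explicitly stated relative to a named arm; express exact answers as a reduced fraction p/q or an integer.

3618/11305

4-mesh fixed-axis compound train (all bearings frame-fixed)
mesh 1 [27T→14T]: |ω|/ω_in = 1×27/14 = 27/14, sense flips to −
mesh 2 [16T→68T]: |ω|/ω_in = (27/14)×16/68 = 54/119, sense flips to +
mesh 3 [67T→57T]: |ω|/ω_in = (54/119)×67/57 = 1206/2261, sense flips to −
mesh 4 [57T→95T]: |ω|/ω_in = (1206/2261)×57/95 = 3618/11305, sense flips to +
signed output speed (× input speed) = 3618/11305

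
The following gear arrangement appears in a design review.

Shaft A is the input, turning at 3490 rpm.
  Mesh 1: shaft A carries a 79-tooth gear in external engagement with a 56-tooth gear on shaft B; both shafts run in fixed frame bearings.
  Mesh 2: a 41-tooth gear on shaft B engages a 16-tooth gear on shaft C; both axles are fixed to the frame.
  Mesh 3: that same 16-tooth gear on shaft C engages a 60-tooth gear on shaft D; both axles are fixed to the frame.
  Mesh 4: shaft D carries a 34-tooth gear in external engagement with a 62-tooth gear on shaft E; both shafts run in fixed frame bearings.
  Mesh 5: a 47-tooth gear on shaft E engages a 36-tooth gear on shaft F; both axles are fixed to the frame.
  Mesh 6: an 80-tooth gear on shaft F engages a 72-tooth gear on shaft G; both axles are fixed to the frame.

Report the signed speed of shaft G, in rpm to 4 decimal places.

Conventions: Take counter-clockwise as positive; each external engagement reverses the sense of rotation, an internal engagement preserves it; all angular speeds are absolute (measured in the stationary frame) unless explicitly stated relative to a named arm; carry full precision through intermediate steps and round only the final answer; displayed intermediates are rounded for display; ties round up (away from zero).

class = fixed-axis compound train [6 meshes; 6 ratios multiply, 6 sense flips]
mesh 1 [79T→56T]: ω = 3490.0000×79/56 = 4923.3929 rpm, sense flips to −
mesh 2 [41T→16T]: ω = 4923.3929×41/16 = 12616.1942 rpm, sense flips to +
mesh 3 [16T→60T]: ω = 12616.1942×16/60 = 3364.3185 rpm, sense flips to −
mesh 4 [34T→62T]: ω = 3364.3185×34/62 = 1844.9488 rpm, sense flips to +
mesh 5 [47T→36T]: ω = 1844.9488×47/36 = 2408.6832 rpm, sense flips to −
mesh 6 [80T→72T]: ω = 2408.6832×80/72 = 2676.3147 rpm, sense flips to +
signed output speed = +2676.3147 rpm

+2676.3147 rpm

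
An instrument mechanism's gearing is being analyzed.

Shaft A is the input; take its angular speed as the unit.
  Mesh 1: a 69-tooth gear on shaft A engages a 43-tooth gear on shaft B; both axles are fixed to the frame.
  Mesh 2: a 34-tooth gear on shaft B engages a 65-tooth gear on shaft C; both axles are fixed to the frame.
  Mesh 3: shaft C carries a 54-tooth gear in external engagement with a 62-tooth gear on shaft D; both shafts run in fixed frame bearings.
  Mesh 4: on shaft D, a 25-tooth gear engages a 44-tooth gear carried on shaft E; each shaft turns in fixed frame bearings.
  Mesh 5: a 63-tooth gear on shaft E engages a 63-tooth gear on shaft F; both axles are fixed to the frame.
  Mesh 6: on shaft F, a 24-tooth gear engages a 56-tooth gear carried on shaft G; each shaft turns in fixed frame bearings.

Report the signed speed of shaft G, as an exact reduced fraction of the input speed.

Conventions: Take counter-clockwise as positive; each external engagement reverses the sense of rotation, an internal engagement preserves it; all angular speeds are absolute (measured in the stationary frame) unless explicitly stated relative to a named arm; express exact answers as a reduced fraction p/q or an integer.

6-mesh fixed-axis compound train (all bearings frame-fixed)
mesh 1 [69T→43T]: |ω|/ω_in = 1×69/43 = 69/43, sense flips to −
mesh 2 [34T→65T]: |ω|/ω_in = (69/43)×34/65 = 2346/2795, sense flips to +
mesh 3 [54T→62T]: |ω|/ω_in = (2346/2795)×54/62 = 63342/86645, sense flips to −
mesh 4 [25T→44T]: |ω|/ω_in = (63342/86645)×25/44 = 158355/381238, sense flips to +
mesh 5 [63T→63T]: |ω|/ω_in = (158355/381238)×63/63 = 158355/381238, sense flips to −
mesh 6 [24T→56T]: |ω|/ω_in = (158355/381238)×24/56 = 475065/2668666, sense flips to +
signed output speed (× input speed) = 475065/2668666

475065/2668666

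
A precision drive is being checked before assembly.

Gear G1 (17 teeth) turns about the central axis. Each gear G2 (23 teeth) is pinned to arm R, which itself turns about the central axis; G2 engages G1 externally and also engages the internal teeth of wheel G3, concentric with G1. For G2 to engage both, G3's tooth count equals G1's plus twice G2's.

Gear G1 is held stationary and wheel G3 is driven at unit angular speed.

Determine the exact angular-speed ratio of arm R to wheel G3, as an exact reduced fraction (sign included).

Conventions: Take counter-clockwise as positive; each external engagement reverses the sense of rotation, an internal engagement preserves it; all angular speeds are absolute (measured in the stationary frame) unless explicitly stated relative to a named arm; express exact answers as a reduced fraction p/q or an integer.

63/80

class = planetary set [G3 = 17+2·23 = 63; Willis about the carrier]
ring teeth: 17 + 2·23 = 63
17(ω_sun−ω_arm) = −63(ω_ring−ω_arm),  ω_sun = 0, ω_ring = 1
17(0−ω_arm) = −63(1−ω_arm)  ⇒  80·ω_arm = 63  ⇒  ω_arm = 63/80
ω_out/ω_in = 63/80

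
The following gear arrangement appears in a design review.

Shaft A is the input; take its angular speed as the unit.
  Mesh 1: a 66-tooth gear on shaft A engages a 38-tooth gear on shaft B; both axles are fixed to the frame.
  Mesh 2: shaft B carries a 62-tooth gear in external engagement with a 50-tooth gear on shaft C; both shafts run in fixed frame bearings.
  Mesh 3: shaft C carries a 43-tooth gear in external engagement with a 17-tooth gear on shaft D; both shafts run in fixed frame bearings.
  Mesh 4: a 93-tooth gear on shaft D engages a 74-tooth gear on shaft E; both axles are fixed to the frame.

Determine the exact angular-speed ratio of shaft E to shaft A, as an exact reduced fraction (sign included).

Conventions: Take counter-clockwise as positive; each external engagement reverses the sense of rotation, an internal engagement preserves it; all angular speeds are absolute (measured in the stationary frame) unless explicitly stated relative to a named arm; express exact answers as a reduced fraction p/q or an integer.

4090977/597550

class = fixed-axis compound train [4 meshes; 4 ratios multiply, 4 sense flips]
mesh 1 [66T→38T]: running ratio 33/19, sense −
mesh 2 [62T→50T]: running ratio 1023/475, sense +
mesh 3 [43T→17T]: running ratio 43989/8075, sense −
mesh 4 [93T→74T]: running ratio 4090977/597550, sense +
ω_out/ω_in = 4090977/597550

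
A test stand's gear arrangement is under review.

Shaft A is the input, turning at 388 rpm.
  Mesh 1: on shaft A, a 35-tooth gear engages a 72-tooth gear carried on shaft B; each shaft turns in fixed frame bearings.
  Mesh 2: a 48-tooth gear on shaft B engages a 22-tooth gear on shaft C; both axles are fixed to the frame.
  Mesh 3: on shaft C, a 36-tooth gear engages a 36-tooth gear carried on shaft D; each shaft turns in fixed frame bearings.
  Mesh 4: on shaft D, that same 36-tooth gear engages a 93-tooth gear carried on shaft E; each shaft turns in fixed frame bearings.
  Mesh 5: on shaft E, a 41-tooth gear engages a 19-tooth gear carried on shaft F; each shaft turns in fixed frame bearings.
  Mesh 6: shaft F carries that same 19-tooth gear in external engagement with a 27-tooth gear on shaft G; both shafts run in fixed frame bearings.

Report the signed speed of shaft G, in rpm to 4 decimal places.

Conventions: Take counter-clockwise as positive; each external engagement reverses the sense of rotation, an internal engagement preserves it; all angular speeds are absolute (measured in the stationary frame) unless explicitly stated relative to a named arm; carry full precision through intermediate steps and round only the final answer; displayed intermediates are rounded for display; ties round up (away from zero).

class = fixed-axis compound train [6 meshes; 6 ratios multiply, 6 sense flips]
mesh 1 [35T→72T]: ω = 388.0000×35/72 = 188.6111 rpm, sense flips to −
mesh 2 [48T→22T]: ω = 188.6111×48/22 = 411.5152 rpm, sense flips to +
mesh 3 [36T→36T]: ω = 411.5152×36/36 = 411.5152 rpm, sense flips to −
mesh 4 [36T→93T]: ω = 411.5152×36/93 = 159.2962 rpm, sense flips to +
mesh 5 [41T→19T]: ω = 159.2962×41/19 = 343.7444 rpm, sense flips to −
mesh 6 [19T→27T]: ω = 343.7444×19/27 = 241.8942 rpm, sense flips to +
signed output speed = +241.8942 rpm

+241.8942 rpm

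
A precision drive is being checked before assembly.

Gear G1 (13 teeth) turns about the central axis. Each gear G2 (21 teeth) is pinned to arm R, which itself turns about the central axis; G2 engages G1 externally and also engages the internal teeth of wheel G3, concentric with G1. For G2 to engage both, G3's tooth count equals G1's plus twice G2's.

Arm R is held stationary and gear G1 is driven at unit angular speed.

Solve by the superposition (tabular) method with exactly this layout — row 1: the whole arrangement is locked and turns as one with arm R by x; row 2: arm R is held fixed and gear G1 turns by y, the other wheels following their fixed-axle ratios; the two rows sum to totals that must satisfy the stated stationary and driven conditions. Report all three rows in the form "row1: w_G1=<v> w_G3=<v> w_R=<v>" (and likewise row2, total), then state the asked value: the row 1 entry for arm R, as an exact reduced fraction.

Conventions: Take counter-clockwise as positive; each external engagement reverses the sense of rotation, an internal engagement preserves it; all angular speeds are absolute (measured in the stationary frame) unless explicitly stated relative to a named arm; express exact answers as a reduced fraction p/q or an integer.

row1: w_G1=0 w_G3=0 w_R=0
row2: w_G1=1 w_G3=-13/55 w_R=0
total: w_G1=1 w_G3=-13/55 w_R=0
asked value: 0

planetary set (13T centre, 21T on arm, 55T internal) — Willis relation
superposition row 1 [locked train]: every member turns x
row 2: sun turns y, ring = −(13/55)·y, arm 0
boundary: total ω_arm = x = 0 and total ω_sun = x + y = 1  ⇒  y = 1, x = 0
row 2 ring = −(13/55)·1 = -13/55
totals (row 1 + row 2): sun 0 + 1 = 1, ring 0 + (-13/55) = -13/55, arm 0 + 0 = 0
asked cell (row1, arm) = 0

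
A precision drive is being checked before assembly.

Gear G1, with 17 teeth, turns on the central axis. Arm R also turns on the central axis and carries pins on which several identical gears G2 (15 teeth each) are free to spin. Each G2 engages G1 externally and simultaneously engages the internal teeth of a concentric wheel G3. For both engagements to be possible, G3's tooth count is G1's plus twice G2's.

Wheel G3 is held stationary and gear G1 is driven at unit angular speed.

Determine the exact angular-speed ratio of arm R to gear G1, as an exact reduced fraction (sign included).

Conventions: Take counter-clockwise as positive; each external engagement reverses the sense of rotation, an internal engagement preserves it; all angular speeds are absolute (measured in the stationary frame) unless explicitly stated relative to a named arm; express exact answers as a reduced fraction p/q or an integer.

17/64

class = planetary set [G3 = 17+2·15 = 47; Willis about the carrier]
ring teeth: 17 + 2·15 = 47
17(ω_sun−ω_arm) = −47(ω_ring−ω_arm),  ω_ring = 0, ω_sun = 1
17(1−ω_arm) = −47(0−ω_arm)  ⇒  64·ω_arm = 17  ⇒  ω_arm = 17/64
ω_out/ω_in = 17/64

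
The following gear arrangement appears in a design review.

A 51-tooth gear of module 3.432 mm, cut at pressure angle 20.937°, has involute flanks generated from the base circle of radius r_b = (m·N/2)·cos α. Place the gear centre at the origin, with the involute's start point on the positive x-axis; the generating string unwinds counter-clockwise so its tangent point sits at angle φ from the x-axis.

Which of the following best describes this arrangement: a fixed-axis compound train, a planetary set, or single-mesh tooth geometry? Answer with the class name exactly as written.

single-mesh tooth geometry

recognized (one wheel, involute flank): single-mesh tooth geometry, m = 3.432, N = 51
classification: single-mesh tooth geometry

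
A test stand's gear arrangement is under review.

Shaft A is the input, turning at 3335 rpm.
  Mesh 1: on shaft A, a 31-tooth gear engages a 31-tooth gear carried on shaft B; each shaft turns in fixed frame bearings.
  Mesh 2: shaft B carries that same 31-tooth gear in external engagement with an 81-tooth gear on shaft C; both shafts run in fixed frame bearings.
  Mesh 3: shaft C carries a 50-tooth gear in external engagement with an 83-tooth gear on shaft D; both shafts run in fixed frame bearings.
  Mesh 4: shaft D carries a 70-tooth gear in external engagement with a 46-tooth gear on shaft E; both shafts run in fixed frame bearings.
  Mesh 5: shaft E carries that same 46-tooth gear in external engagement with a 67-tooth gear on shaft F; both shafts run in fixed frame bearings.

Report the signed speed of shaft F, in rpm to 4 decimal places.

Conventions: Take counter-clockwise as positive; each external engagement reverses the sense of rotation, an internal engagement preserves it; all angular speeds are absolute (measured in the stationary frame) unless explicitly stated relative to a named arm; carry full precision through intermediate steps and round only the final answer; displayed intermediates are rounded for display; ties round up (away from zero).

-803.3183 rpm

topology: fixed-axis compound train — 5 meshes, A→F
mesh 1 [31T→31T]: ω = 3335.0000×31/31 = 3335.0000 rpm, sense flips to −
mesh 2 [31T→81T]: ω = 3335.0000×31/81 = 1276.3580 rpm, sense flips to +
mesh 3 [50T→83T]: ω = 1276.3580×50/83 = 768.8904 rpm, sense flips to −
mesh 4 [70T→46T]: ω = 768.8904×70/46 = 1170.0506 rpm, sense flips to +
mesh 5 [46T→67T]: ω = 1170.0506×46/67 = 803.3183 rpm, sense flips to −
signed output speed = -803.3183 rpm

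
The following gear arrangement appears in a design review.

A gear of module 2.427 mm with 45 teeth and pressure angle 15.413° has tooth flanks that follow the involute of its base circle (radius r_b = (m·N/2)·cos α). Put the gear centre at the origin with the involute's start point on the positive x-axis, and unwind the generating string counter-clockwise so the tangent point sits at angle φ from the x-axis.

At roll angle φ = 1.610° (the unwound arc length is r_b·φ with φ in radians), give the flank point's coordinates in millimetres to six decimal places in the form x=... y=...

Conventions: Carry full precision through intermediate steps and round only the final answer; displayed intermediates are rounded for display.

recognized (one wheel, involute flank): single-mesh tooth geometry, m = 2.427, N = 45
pitch radius r_p = m·N/2 = 2.427·45/2 = 54.607500
base radius r_b = r_p·cos α = 54.607500·cos 15.413° = 52.643548
roll angle φ = 1.610° = 0.02809980 rad
x = r_b·(cos φ + φ·sin φ) = 52.664328
y = r_b·(sin φ − φ·cos φ) = 0.000389

x=52.664328 y=0.000389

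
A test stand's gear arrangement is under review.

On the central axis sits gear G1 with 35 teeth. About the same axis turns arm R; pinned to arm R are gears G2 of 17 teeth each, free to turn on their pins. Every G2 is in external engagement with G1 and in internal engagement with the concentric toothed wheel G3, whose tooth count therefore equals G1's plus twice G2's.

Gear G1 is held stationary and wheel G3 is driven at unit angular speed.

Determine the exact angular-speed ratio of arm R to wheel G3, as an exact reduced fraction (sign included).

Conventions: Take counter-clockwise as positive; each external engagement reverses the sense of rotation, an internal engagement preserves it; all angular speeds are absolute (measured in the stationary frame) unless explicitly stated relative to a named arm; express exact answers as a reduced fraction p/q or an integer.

class = planetary set [G3 = 35+2·17 = 69; Willis about the carrier]
ring teeth: 35 + 2·17 = 69
35(ω_sun−ω_arm) = −69(ω_ring−ω_arm),  ω_sun = 0, ω_ring = 1
35(0−ω_arm) = −69(1−ω_arm)  ⇒  104·ω_arm = 69  ⇒  ω_arm = 69/104
ω_out/ω_in = 69/104

69/104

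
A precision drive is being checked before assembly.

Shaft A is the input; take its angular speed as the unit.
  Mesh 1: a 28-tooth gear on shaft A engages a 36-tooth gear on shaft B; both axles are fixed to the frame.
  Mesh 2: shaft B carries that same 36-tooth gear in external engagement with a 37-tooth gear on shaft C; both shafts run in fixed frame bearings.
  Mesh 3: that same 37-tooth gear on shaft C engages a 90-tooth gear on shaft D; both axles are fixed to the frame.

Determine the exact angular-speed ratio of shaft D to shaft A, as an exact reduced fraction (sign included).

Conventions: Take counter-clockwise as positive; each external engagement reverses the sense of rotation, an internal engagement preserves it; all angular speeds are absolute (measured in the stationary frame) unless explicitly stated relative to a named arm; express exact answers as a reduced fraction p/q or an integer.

-14/45

class = fixed-axis compound train [3 meshes; 3 ratios multiply, 3 sense flips]
mesh 1 [28T→36T]: running ratio 7/9, sense −
mesh 2 [36T→37T]: running ratio 28/37, sense +
mesh 3 [37T→90T]: running ratio 14/45, sense −
ω_out/ω_in = -14/45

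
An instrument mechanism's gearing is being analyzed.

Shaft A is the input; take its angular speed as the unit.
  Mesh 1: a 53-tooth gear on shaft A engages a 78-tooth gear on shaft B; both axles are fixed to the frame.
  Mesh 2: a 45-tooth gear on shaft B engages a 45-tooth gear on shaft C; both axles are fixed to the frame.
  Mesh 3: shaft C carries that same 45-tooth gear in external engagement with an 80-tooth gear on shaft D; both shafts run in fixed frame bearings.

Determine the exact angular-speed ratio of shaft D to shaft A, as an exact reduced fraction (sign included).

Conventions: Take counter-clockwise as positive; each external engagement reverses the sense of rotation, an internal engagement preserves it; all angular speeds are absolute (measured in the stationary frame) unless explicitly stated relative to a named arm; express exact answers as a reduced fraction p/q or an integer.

class = fixed-axis compound train [3 meshes; 3 ratios multiply, 3 sense flips]
mesh 1 [53T→78T]: running ratio 53/78, sense −
mesh 2 [45T→45T]: running ratio 53/78, sense +
mesh 3 [45T→80T]: running ratio 159/416, sense −
ω_out/ω_in = -159/416

-159/416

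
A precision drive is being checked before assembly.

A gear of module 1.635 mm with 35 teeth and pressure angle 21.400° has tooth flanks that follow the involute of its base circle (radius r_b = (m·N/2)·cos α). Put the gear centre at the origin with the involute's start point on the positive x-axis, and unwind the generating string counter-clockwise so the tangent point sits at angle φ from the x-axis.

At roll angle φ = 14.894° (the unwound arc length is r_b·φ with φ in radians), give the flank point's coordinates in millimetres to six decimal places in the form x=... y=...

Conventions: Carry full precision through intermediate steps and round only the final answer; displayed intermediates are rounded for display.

x=27.524762 y=0.154931

recognized (one wheel, involute flank): single-mesh tooth geometry, m = 1.635, N = 35
pitch radius r_p = m·N/2 = 1.635·35/2 = 28.612500
base radius r_b = r_p·cos α = 28.612500·cos 21.400° = 26.639835
roll angle φ = 14.894° = 0.25994934 rad
x = r_b·(cos φ + φ·sin φ) = 27.524762
y = r_b·(sin φ − φ·cos φ) = 0.154931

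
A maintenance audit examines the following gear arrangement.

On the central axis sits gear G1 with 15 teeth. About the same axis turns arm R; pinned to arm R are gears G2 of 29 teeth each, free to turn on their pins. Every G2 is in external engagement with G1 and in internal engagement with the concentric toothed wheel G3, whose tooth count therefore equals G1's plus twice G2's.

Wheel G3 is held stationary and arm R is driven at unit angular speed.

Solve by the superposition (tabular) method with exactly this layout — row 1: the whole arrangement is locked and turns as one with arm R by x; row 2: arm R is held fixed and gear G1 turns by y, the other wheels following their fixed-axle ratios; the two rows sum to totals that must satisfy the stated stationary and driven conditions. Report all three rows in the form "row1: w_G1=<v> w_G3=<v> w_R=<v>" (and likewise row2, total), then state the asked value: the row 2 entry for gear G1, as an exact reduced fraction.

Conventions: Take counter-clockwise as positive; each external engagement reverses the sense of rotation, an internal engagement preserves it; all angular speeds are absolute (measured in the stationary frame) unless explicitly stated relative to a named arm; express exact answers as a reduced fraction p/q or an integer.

class = planetary set [G3 = 15+2·29 = 73; Willis about the carrier]
row 1 — lock + rotate with arm: ω_sun = ω_ring = ω_arm = x
superposition row 2 [arm held]: sun y, ring −(15/73)·y, arm 0
boundary: total ω_ring = x − (15/73)·y = 0 and total ω_arm = x = 1  ⇒  y = 73/15, x = 1
row 2 ring = −(15/73)·73/15 = -1
totals (row 1 + row 2): sun 1 + 73/15 = 88/15, ring 1 + (-1) = 0, arm 1 + 0 = 1
asked cell (row2, sun) = 73/15

row1: w_G1=1 w_G3=1 w_R=1
row2: w_G1=73/15 w_G3=-1 w_R=0
total: w_G1=88/15 w_G3=0 w_R=1
asked value: 73/15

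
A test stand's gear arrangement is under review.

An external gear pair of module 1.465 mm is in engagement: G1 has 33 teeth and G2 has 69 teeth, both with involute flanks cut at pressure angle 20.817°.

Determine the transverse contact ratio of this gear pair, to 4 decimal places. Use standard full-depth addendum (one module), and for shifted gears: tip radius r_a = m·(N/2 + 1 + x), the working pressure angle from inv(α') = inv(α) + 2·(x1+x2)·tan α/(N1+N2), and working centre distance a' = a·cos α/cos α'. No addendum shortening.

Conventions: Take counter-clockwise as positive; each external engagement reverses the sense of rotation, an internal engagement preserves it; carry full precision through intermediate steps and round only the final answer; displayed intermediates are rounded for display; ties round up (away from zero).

1.6987

class = single-mesh tooth geometry [involute pair 33T × 69T, m = 1.465]
base radii: r_b1 = 22.594526, r_b2 = 47.243099
tip radii: r_a1 = 25.637500, r_a2 = 52.007500
no profile shift: α' = α, a' = a
action lengths: √(r_a1²−r_b1²) = 12.114818, √(r_a2²−r_b2²) = 21.745565
base pitch p_b = π·m·cos α = 4.301988
CR = (12.114818 + 21.745565 − 74.715000·sin 20.81700°)/4.301988 = 1.698713
contact ratio ≈ 1.6987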